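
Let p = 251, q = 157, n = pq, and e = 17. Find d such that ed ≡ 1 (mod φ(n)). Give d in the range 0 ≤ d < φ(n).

18353

φ(n) = (p−1)(q−1) = 250·156 = 39000.
Need d with 17·d ≡ 1 (mod 39000). Apply the extended Euclidean algorithm:
39000 = 2294*17 + 2
17 = 8*2 + 1
2 = 2*1 + 0
Back-substitute:
1 = 17 − 8·2
1 = −8·39000 + 18353·17
So 17·18353 ≡ 1 (mod 39000), hence d = 18353.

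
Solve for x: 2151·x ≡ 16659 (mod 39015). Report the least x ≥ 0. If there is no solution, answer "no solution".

First find gcd(2151, 39015):
39015 = 18×2151 + 297
2151 = 7×297 + 72
297 = 4×72 + 9
72 = 8×9 + 0
gcd = 9 and 9 | 16659, so solutions exist. Divide through by 9: 239x ≡ 1851 (mod 4335).
Now find 239⁻¹ mod 4335:
4335 = 18*239 + 33
239 = 7*33 + 8
33 = 4*8 + 1
8 = 8*1 + 0
Back-substitute:
1 = 33 − 4·8
1 = −4·239 + 29·33
1 = 29·4335 − 526·239
So 239·(-526) ≡ 1 (mod 4335), i.e. 239⁻¹ ≡ 3809.
Then x ≡ 3809·1851 ≡ 1749 (mod 4335); the smallest non-negative solution is x = 1749.

1749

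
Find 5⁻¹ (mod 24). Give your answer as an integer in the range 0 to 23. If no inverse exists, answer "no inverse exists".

gcd(24, 5) by repeated division:
24 = 4×5 + 4
5 = 1×4 + 1
4 = 4×1 + 0
gcd = 1, so the inverse exists. Back-substitute:
1 = 5 − 4
1 = −24 + 5·5
So 5·5 ≡ 1 (mod 24).

5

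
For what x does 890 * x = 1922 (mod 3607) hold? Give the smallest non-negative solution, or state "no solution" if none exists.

2369

First find gcd(890, 3607):
3607 = 4×890 + 47
890 = 18×47 + 44
47 = 1×44 + 3
44 = 14×3 + 2
3 = 1×2 + 1
2 = 2×1 + 0
gcd = 1, so a unique solution mod 3607 exists.
Back-substitute for the Bézout coefficients:
1 = 3 − 2
1 = −44 + 15·3
1 = 15·47 − 16·44
1 = −16·890 + 303·47
1 = 303·3607 − 1228·890
So 890·(-1228) ≡ 1 (mod 3607), giving 890⁻¹ ≡ 2379.
x ≡ 890⁻¹·1922 ≡ 2379·1922 ≡ 2369 (mod 3607).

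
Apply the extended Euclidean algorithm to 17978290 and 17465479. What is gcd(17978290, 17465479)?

1

Apply Euclid's algorithm to 17978290 and 17465479:
17978290 = 1·17465479 + 512811
17465479 = 34·512811 + 29905
512811 = 17·29905 + 4426
29905 = 6·4426 + 3349
4426 = 1·3349 + 1077
3349 = 3·1077 + 118
1077 = 9·118 + 15
118 = 7·15 + 13
15 = 1·13 + 2
13 = 6·2 + 1
2 = 2·1 + 0
gcd(17978290, 17465479) = 1.
Back-substituting:
1 = 13 − 6·2
1 = −6·15 + 7·13
1 = 7·118 − 55·15
1 = −55·1077 + 502·118
1 = 502·3349 − 1561·1077
1 = −1561·4426 + 2063·3349
1 = 2063·29905 − 13939·4426
1 = −13939·512811 + 239026·29905
1 = 239026·17465479 − 8140823·512811
1 = −8140823·17978290 + 8379849·17465479
So 1 = (-8140823)·17978290 + (8379849)·17465479.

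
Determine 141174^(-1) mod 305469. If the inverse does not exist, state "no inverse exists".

no inverse exists

Euclidean algorithm on 305469, 141174:
305469 = 2*141174 + 23121
141174 = 6*23121 + 2448
23121 = 9*2448 + 1089
2448 = 2*1089 + 270
1089 = 4*270 + 9
270 = 30*9 + 0
The gcd is 9, not 1, hence no inverse exists.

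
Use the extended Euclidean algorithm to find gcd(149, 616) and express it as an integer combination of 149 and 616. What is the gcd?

1

Euclidean algorithm:
616 = 4·149 + 20
149 = 7·20 + 9
20 = 2·9 + 2
9 = 4·2 + 1
2 = 2·1 + 0
gcd(149, 616) = 1.
Back-substituting:
1 = 9 − 4·2
1 = −4·20 + 9·9
1 = 9·149 − 67·20
1 = −67·616 + 277·149
So 1 = (-67)·616 + (277)·149.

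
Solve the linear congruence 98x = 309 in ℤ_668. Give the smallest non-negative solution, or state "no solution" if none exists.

no solution

gcd(98, 668):
668 = 6*98 + 80
98 = 1*80 + 18
80 = 4*18 + 8
18 = 2*8 + 2
8 = 4*2 + 0
gcd = 2, but 2 ∤ 309, so the congruence has no solution.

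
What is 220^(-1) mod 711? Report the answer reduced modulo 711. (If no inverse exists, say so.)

gcd(711, 220) by repeated division:
711 = 3×220 + 51
220 = 4×51 + 16
51 = 3×16 + 3
16 = 5×3 + 1
3 = 3×1 + 0
Since gcd(220, 711) = 1, back-substitute to write 1 as a combination:
1 = 16 − 5·3
1 = −5·51 + 16·16
1 = 16·220 − 69·51
1 = −69·711 + 223·220
So 220·223 ≡ 1 (mod 711).

223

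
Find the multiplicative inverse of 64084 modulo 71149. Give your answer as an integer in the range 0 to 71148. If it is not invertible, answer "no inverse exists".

17110

Run Euclid on (71149, 64084):
71149 = 1*64084 + 7065
64084 = 9*7065 + 499
7065 = 14*499 + 79
499 = 6*79 + 25
79 = 3*25 + 4
25 = 6*4 + 1
4 = 4*1 + 0
gcd = 1, so the inverse exists. Back-substitute:
1 = 25 − 6·4
1 = −6·79 + 19·25
1 = 19·499 − 120·79
1 = −120·7065 + 1699·499
1 = 1699·64084 − 15411·7065
1 = −15411·71149 + 17110·64084
So 64084·17110 ≡ 1 (mod 71149).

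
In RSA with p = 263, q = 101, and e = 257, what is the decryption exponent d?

20593

φ(n) = (p−1)(q−1) = 262·100 = 26200.
Need d with 257·d ≡ 1 (mod 26200). Apply the extended Euclidean algorithm:
26200 = 101*257 + 243
257 = 1*243 + 14
243 = 17*14 + 5
14 = 2*5 + 4
5 = 1*4 + 1
4 = 4*1 + 0
Back-substitute:
1 = 5 − 4
1 = −14 + 3·5
1 = 3·243 − 52·14
1 = −52·257 + 55·243
1 = 55·26200 − 5607·257
So 257·(-5607) ≡ 1 (mod 26200), hence d ≡ -5607 ≡ 20593 (mod 26200).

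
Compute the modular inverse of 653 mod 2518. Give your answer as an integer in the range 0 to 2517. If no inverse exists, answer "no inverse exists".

Run Euclid on (2518, 653):
2518 = 3*653 + 559
653 = 1*559 + 94
559 = 5*94 + 89
94 = 1*89 + 5
89 = 17*5 + 4
5 = 1*4 + 1
4 = 4*1 + 0
gcd = 1, so the inverse exists. Back-substitute:
1 = 5 − 4
1 = −89 + 18·5
1 = 18·94 − 19·89
1 = −19·559 + 113·94
1 = 113·653 − 132·559
1 = −132·2518 + 509·653
So 653·509 ≡ 1 (mod 2518).

509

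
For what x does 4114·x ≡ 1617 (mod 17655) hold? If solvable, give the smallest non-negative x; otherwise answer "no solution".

First find gcd(4114, 17655):
17655 = 4·4114 + 1199
4114 = 3·1199 + 517
1199 = 2·517 + 165
517 = 3·165 + 22
165 = 7·22 + 11
22 = 2·11 + 0
gcd = 11 and 11 | 1617, so solutions exist. Divide through by 11: 374x ≡ 147 (mod 1605).
Now find 374⁻¹ mod 1605:
1605 = 4*374 + 109
374 = 3*109 + 47
109 = 2*47 + 15
47 = 3*15 + 2
15 = 7*2 + 1
2 = 2*1 + 0
Back-substitute:
1 = 15 − 7·2
1 = −7·47 + 22·15
1 = 22·109 − 51·47
1 = −51·374 + 175·109
1 = 175·1605 − 751·374
So 374·(-751) ≡ 1 (mod 1605), i.e. 374⁻¹ ≡ 854.
Then x ≡ 854·147 ≡ 348 (mod 1605); the smallest non-negative solution is x = 348.

348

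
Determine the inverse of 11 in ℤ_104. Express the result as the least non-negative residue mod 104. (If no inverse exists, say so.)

19

Apply the Euclidean algorithm to 104 and 11:
104 = 9×11 + 5
11 = 2×5 + 1
5 = 5×1 + 0
gcd = 1, so the inverse exists. Back-substitute:
1 = 11 − 2·5
1 = −2·104 + 19·11
So 11·19 ≡ 1 (mod 104).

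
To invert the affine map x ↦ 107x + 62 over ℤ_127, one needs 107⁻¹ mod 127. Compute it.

19

gcd(127, 107) by repeated division:
127 = 1×107 + 20
107 = 5×20 + 7
20 = 2×7 + 6
7 = 1×6 + 1
6 = 6×1 + 0
Since gcd(107, 127) = 1, back-substitute to write 1 as a combination:
1 = 7 − 6
1 = −20 + 3·7
1 = 3·107 − 16·20
1 = −16·127 + 19·107
So 107·19 ≡ 1 (mod 127).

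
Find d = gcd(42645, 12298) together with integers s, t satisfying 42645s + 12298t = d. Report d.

Repeated division:
42645 = 3·12298 + 5751
12298 = 2·5751 + 796
5751 = 7·796 + 179
796 = 4·179 + 80
179 = 2·80 + 19
80 = 4·19 + 4
19 = 4·4 + 3
4 = 1·3 + 1
3 = 3·1 + 0
gcd(42645, 12298) = 1.
Back-substituting:
1 = 4 − 3
1 = −19 + 5·4
1 = 5·80 − 21·19
1 = −21·179 + 47·80
1 = 47·796 − 209·179
1 = −209·5751 + 1510·796
1 = 1510·12298 − 3229·5751
1 = −3229·42645 + 11197·12298
So 1 = (-3229)·42645 + (11197)·12298.

1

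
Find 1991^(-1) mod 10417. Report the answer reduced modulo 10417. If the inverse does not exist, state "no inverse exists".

no inverse exists

Compute gcd(1991, 10417):
10417 = 5×1991 + 462
1991 = 4×462 + 143
462 = 3×143 + 33
143 = 4×33 + 11
33 = 3×11 + 0
gcd(1991, 10417) = 11 ≠ 1, so 1991 has no multiplicative inverse modulo 10417.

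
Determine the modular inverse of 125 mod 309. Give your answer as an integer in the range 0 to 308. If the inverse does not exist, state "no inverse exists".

89

Apply the Euclidean algorithm to 309 and 125:
309 = 2*125 + 59
125 = 2*59 + 7
59 = 8*7 + 3
7 = 2*3 + 1
3 = 3*1 + 0
Since gcd(125, 309) = 1, back-substitute to write 1 as a combination:
1 = 7 − 2·3
1 = −2·59 + 17·7
1 = 17·125 − 36·59
1 = −36·309 + 89·125
So 125·89 ≡ 1 (mod 309).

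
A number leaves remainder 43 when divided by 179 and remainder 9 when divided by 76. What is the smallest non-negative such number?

1833

Write x = 43 + 179·k. Then 179·k ≡ 9 − 43 ≡ 42 (mod 76).
Need 179⁻¹ mod 76. Extended Euclid on (76, 27):
76 = 2*27 + 22
27 = 1*22 + 5
22 = 4*5 + 2
5 = 2*2 + 1
2 = 2*1 + 0
Back-substitute:
1 = 5 − 2·2
1 = −2·22 + 9·5
1 = 9·27 − 11·22
1 = −11·76 + 31·27
179⁻¹ ≡ 31 (mod 76), so k ≡ 31·42 ≡ 10 (mod 76).
x = 43 + 179·10 = 1833.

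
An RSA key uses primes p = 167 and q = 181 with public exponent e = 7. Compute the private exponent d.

21343

φ(n) = (p−1)(q−1) = 166·180 = 29880.
Need d with 7·d ≡ 1 (mod 29880). Apply the extended Euclidean algorithm:
29880 = 4268×7 + 4
7 = 1×4 + 3
4 = 1×3 + 1
3 = 3×1 + 0
Back-substitute:
1 = 4 − 3
1 = −7 + 2·4
1 = 2·29880 − 8537·7
So 7·(-8537) ≡ 1 (mod 29880), hence d ≡ -8537 ≡ 21343 (mod 29880).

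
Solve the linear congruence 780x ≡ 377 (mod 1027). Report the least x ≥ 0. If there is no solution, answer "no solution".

First find gcd(780, 1027):
1027 = 1·780 + 247
780 = 3·247 + 39
247 = 6·39 + 13
39 = 3·13 + 0
gcd = 13 and 13 | 377, so solutions exist. Divide through by 13: 60x ≡ 29 (mod 79).
Now find 60⁻¹ mod 79:
79 = 1*60 + 19
60 = 3*19 + 3
19 = 6*3 + 1
3 = 3*1 + 0
Back-substitute:
1 = 19 − 6·3
1 = −6·60 + 19·19
1 = 19·79 − 25·60
So 60·(-25) ≡ 1 (mod 79), i.e. 60⁻¹ ≡ 54.
Then x ≡ 54·29 ≡ 65 (mod 79); the smallest non-negative solution is x = 65.

65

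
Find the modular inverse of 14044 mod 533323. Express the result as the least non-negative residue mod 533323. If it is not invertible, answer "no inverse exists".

82520

Run Euclid on (533323, 14044):
533323 = 37×14044 + 13695
14044 = 1×13695 + 349
13695 = 39×349 + 84
349 = 4×84 + 13
84 = 6×13 + 6
13 = 2×6 + 1
6 = 6×1 + 0
The gcd is 1. Working backward:
1 = 13 − 2·6
1 = −2·84 + 13·13
1 = 13·349 − 54·84
1 = −54·13695 + 2119·349
1 = 2119·14044 − 2173·13695
1 = −2173·533323 + 82520·14044
So 14044·82520 ≡ 1 (mod 533323).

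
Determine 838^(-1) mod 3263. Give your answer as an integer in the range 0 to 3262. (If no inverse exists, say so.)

Apply the Euclidean algorithm to 3263 and 838:
3263 = 3·838 + 749
838 = 1·749 + 89
749 = 8·89 + 37
89 = 2·37 + 15
37 = 2·15 + 7
15 = 2·7 + 1
7 = 7·1 + 0
gcd = 1, so the inverse exists. Back-substitute:
1 = 15 − 2·7
1 = −2·37 + 5·15
1 = 5·89 − 12·37
1 = −12·749 + 101·89
1 = 101·838 − 113·749
1 = −113·3263 + 440·838
So 838·440 ≡ 1 (mod 3263).

440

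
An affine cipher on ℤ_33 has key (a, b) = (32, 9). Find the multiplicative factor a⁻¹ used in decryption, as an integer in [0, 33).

Extended Euclidean algorithm:
33 = 1*32 + 1
32 = 32*1 + 0
gcd = 1, so the inverse exists. Back-substitute:
1 = 33 − 32
Hence 32⁻¹ ≡ -1 ≡ 32 (mod 33).

32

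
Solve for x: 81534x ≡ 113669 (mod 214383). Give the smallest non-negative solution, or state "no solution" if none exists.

no solution

gcd(81534, 214383):
214383 = 2·81534 + 51315
81534 = 1·51315 + 30219
51315 = 1·30219 + 21096
30219 = 1·21096 + 9123
21096 = 2·9123 + 2850
9123 = 3·2850 + 573
2850 = 4·573 + 558
573 = 1·558 + 15
558 = 37·15 + 3
15 = 5·3 + 0
gcd = 3, but 3 ∤ 113669, so the congruence has no solution.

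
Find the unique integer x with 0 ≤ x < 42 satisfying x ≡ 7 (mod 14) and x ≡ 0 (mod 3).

Write x = 7 + 14·k. Then 14·k ≡ 0 − 7 ≡ 2 (mod 3).
Need 14⁻¹ mod 3. Extended Euclid on (3, 2):
3 = 1*2 + 1
2 = 2*1 + 0
Back-substitute:
1 = 3 − 2
14⁻¹ ≡ 2 (mod 3), so k ≡ 2·2 ≡ 1 (mod 3).
x = 7 + 14·1 = 21.

21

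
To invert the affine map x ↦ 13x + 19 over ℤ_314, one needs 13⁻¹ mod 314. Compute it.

gcd(314, 13) by repeated division:
314 = 24*13 + 2
13 = 6*2 + 1
2 = 2*1 + 0
Since gcd(13, 314) = 1, back-substitute to write 1 as a combination:
1 = 13 − 6·2
1 = −6·314 + 145·13
So 13·145 ≡ 1 (mod 314).

145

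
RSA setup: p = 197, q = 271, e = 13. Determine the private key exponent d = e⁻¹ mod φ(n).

φ(n) = (p−1)(q−1) = 196·270 = 52920.
Need d with 13·d ≡ 1 (mod 52920). Apply the extended Euclidean algorithm:
52920 = 4070*13 + 10
13 = 1*10 + 3
10 = 3*3 + 1
3 = 3*1 + 0
Back-substitute:
1 = 10 − 3·3
1 = −3·13 + 4·10
1 = 4·52920 − 16283·13
So 13·(-16283) ≡ 1 (mod 52920), hence d ≡ -16283 ≡ 36637 (mod 52920).

36637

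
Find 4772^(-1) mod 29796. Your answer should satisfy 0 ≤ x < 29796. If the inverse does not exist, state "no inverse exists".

Euclidean algorithm on 29796, 4772:
29796 = 6·4772 + 1164
4772 = 4·1164 + 116
1164 = 10·116 + 4
116 = 29·4 + 0
The gcd is 4, not 1, hence no inverse exists.

no inverse exists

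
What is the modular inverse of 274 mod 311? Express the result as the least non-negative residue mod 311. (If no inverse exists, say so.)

42

Run Euclid on (311, 274):
311 = 1×274 + 37
274 = 7×37 + 15
37 = 2×15 + 7
15 = 2×7 + 1
7 = 7×1 + 0
The gcd is 1. Working backward:
1 = 15 − 2·7
1 = −2·37 + 5·15
1 = 5·274 − 37·37
1 = −37·311 + 42·274
So 274·42 ≡ 1 (mod 311).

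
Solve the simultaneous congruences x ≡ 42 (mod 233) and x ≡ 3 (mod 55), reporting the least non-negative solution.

12158

Write x = 42 + 233·k. Then 233·k ≡ 3 − 42 ≡ 16 (mod 55).
Need 233⁻¹ mod 55. Extended Euclid on (55, 13):
55 = 4*13 + 3
13 = 4*3 + 1
3 = 3*1 + 0
Back-substitute:
1 = 13 − 4·3
1 = −4·55 + 17·13
233⁻¹ ≡ 17 (mod 55), so k ≡ 17·16 ≡ 52 (mod 55).
x = 42 + 233·52 = 12158.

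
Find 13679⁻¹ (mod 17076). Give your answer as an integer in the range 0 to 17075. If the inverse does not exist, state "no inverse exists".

563

Extended Euclidean algorithm:
17076 = 1·13679 + 3397
13679 = 4·3397 + 91
3397 = 37·91 + 30
91 = 3·30 + 1
30 = 30·1 + 0
gcd = 1, so the inverse exists. Back-substitute:
1 = 91 − 3·30
1 = −3·3397 + 112·91
1 = 112·13679 − 451·3397
1 = −451·17076 + 563·13679
So 13679·563 ≡ 1 (mod 17076).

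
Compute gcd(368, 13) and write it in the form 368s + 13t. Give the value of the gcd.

1

Euclidean algorithm:
368 = 28·13 + 4
13 = 3·4 + 1
4 = 4·1 + 0
gcd(368, 13) = 1.
Express as a combination:
1 = 13 − 3·4
1 = −3·368 + 85·13
So 1 = (-3)·368 + (85)·13.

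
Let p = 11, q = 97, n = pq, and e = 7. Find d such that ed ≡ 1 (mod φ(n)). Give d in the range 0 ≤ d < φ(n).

φ(n) = (p−1)(q−1) = 10·96 = 960.
Need d with 7·d ≡ 1 (mod 960). Apply the extended Euclidean algorithm:
960 = 137×7 + 1
7 = 7×1 + 0
Back-substitute:
1 = 960 − 137·7
So 7·(-137) ≡ 1 (mod 960), hence d ≡ -137 ≡ 823 (mod 960).

823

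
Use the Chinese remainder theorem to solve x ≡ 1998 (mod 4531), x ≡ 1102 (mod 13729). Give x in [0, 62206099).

Write x = 1998 + 4531·k. Then 4531·k ≡ 1102 − 1998 ≡ 12833 (mod 13729).
Need 4531⁻¹ mod 13729. Extended Euclid on (13729, 4531):
13729 = 3*4531 + 136
4531 = 33*136 + 43
136 = 3*43 + 7
43 = 6*7 + 1
7 = 7*1 + 0
Back-substitute:
1 = 43 − 6·7
1 = −6·136 + 19·43
1 = 19·4531 − 633·136
1 = −633·13729 + 1918·4531
4531⁻¹ ≡ 1918 (mod 13729), so k ≡ 1918·12833 ≡ 11326 (mod 13729).
x = 1998 + 4531·11326 = 51320104.

51320104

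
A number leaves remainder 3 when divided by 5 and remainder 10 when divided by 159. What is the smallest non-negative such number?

Write x = 3 + 5·k. Then 5·k ≡ 10 − 3 ≡ 7 (mod 159).
Need 5⁻¹ mod 159. Extended Euclid on (159, 5):
159 = 31·5 + 4
5 = 1·4 + 1
4 = 4·1 + 0
Back-substitute:
1 = 5 − 4
1 = −159 + 32·5
5⁻¹ ≡ 32 (mod 159), so k ≡ 32·7 ≡ 65 (mod 159).
x = 3 + 5·65 = 328.

328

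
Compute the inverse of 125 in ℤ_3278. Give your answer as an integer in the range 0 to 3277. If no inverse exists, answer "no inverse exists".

Apply the Euclidean algorithm to 3278 and 125:
3278 = 26×125 + 28
125 = 4×28 + 13
28 = 2×13 + 2
13 = 6×2 + 1
2 = 2×1 + 0
Since gcd(125, 3278) = 1, back-substitute to write 1 as a combination:
1 = 13 − 6·2
1 = −6·28 + 13·13
1 = 13·125 − 58·28
1 = −58·3278 + 1521·125
So 125·1521 ≡ 1 (mod 3278).

1521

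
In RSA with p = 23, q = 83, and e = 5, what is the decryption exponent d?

361

φ(n) = (p−1)(q−1) = 22·82 = 1804.
Need d with 5·d ≡ 1 (mod 1804). Apply the extended Euclidean algorithm:
1804 = 360·5 + 4
5 = 1·4 + 1
4 = 4·1 + 0
Back-substitute:
1 = 5 − 4
1 = −1804 + 361·5
So 5·361 ≡ 1 (mod 1804), hence d = 361.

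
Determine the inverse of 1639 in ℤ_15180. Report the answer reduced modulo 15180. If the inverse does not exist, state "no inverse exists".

no inverse exists

Euclidean algorithm on 15180, 1639:
15180 = 9×1639 + 429
1639 = 3×429 + 352
429 = 1×352 + 77
352 = 4×77 + 44
77 = 1×44 + 33
44 = 1×33 + 11
33 = 3×11 + 0
Since gcd = 11 > 1, 1639 is not a unit mod 15180.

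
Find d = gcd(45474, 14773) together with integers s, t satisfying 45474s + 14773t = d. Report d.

11

Apply Euclid's algorithm to 45474 and 14773:
45474 = 3×14773 + 1155
14773 = 12×1155 + 913
1155 = 1×913 + 242
913 = 3×242 + 187
242 = 1×187 + 55
187 = 3×55 + 22
55 = 2×22 + 11
22 = 2×11 + 0
gcd(45474, 14773) = 11.
Working backward:
11 = 55 − 2·22
11 = −2·187 + 7·55
11 = 7·242 − 9·187
11 = −9·913 + 34·242
11 = 34·1155 − 43·913
11 = −43·14773 + 550·1155
11 = 550·45474 − 1693·14773
So 11 = (550)·45474 + (-1693)·14773.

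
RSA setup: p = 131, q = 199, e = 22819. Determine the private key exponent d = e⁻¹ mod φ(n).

9799

φ(n) = (p−1)(q−1) = 130·198 = 25740.
Need d with 22819·d ≡ 1 (mod 25740). Apply the extended Euclidean algorithm:
25740 = 1·22819 + 2921
22819 = 7·2921 + 2372
2921 = 1·2372 + 549
2372 = 4·549 + 176
549 = 3·176 + 21
176 = 8·21 + 8
21 = 2·8 + 5
8 = 1·5 + 3
5 = 1·3 + 2
3 = 1·2 + 1
2 = 2·1 + 0
Back-substitute:
1 = 3 − 2
1 = −5 + 2·3
1 = 2·8 − 3·5
1 = −3·21 + 8·8
1 = 8·176 − 67·21
1 = −67·549 + 209·176
1 = 209·2372 − 903·549
1 = −903·2921 + 1112·2372
1 = 1112·22819 − 8687·2921
1 = −8687·25740 + 9799·22819
So 22819·9799 ≡ 1 (mod 25740), hence d = 9799.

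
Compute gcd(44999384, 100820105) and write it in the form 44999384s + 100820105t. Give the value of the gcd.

1

Apply Euclid's algorithm to 100820105 and 44999384:
100820105 = 2·44999384 + 10821337
44999384 = 4·10821337 + 1714036
10821337 = 6·1714036 + 537121
1714036 = 3·537121 + 102673
537121 = 5·102673 + 23756
102673 = 4·23756 + 7649
23756 = 3·7649 + 809
7649 = 9·809 + 368
809 = 2·368 + 73
368 = 5·73 + 3
73 = 24·3 + 1
3 = 3·1 + 0
gcd(44999384, 100820105) = 1.
Back-substituting:
1 = 73 − 24·3
1 = −24·368 + 121·73
1 = 121·809 − 266·368
1 = −266·7649 + 2515·809
1 = 2515·23756 − 7811·7649
1 = −7811·102673 + 33759·23756
1 = 33759·537121 − 176606·102673
1 = −176606·1714036 + 563577·537121
1 = 563577·10821337 − 3558068·1714036
1 = −3558068·44999384 + 14795849·10821337
1 = 14795849·100820105 − 33149766·44999384
So 1 = (14795849)·100820105 + (-33149766)·44999384.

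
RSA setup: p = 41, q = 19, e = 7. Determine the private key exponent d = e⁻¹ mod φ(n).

103

φ(n) = (p−1)(q−1) = 40·18 = 720.
Need d with 7·d ≡ 1 (mod 720). Apply the extended Euclidean algorithm:
720 = 102×7 + 6
7 = 1×6 + 1
6 = 6×1 + 0
Back-substitute:
1 = 7 − 6
1 = −720 + 103·7
So 7·103 ≡ 1 (mod 720), hence d = 103.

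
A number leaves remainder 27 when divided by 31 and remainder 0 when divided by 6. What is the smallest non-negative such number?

Write x = 27 + 31·k. Then 31·k ≡ 0 − 27 ≡ 3 (mod 6).
Need 31⁻¹ mod 6. Extended Euclid on (6, 1):
6 = 6×1 + 0
31⁻¹ ≡ 1 (mod 6), so k ≡ 1·3 ≡ 3 (mod 6).
x = 27 + 31·3 = 120.

120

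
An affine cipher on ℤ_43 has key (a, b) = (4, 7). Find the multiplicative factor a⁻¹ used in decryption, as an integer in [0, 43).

Extended Euclidean algorithm:
43 = 10·4 + 3
4 = 1·3 + 1
3 = 3·1 + 0
Since gcd(4, 43) = 1, back-substitute to write 1 as a combination:
1 = 4 − 3
1 = −43 + 11·4
So 4·11 ≡ 1 (mod 43).

11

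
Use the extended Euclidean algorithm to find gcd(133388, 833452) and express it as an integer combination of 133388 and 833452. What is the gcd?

Euclidean algorithm:
833452 = 6·133388 + 33124
133388 = 4·33124 + 892
33124 = 37·892 + 120
892 = 7·120 + 52
120 = 2·52 + 16
52 = 3·16 + 4
16 = 4·4 + 0
gcd(133388, 833452) = 4.
Express as a combination:
4 = 52 − 3·16
4 = −3·120 + 7·52
4 = 7·892 − 52·120
4 = −52·33124 + 1931·892
4 = 1931·133388 − 7776·33124
4 = −7776·833452 + 48587·133388
So 4 = (-7776)·833452 + (48587)·133388.

4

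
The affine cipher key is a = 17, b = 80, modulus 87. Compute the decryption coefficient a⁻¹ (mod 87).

gcd(87, 17) by repeated division:
87 = 5*17 + 2
17 = 8*2 + 1
2 = 2*1 + 0
The gcd is 1. Working backward:
1 = 17 − 8·2
1 = −8·87 + 41·17
So 17·41 ≡ 1 (mod 87).

41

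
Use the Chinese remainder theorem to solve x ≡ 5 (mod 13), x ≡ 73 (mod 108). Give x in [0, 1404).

Write x = 5 + 13·k. Then 13·k ≡ 73 − 5 ≡ 68 (mod 108).
Need 13⁻¹ mod 108. Extended Euclid on (108, 13):
108 = 8*13 + 4
13 = 3*4 + 1
4 = 4*1 + 0
Back-substitute:
1 = 13 − 3·4
1 = −3·108 + 25·13
13⁻¹ ≡ 25 (mod 108), so k ≡ 25·68 ≡ 80 (mod 108).
x = 5 + 13·80 = 1045.

1045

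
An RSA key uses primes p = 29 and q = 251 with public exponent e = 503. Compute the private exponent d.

φ(n) = (p−1)(q−1) = 28·250 = 7000.
Need d with 503·d ≡ 1 (mod 7000). Apply the extended Euclidean algorithm:
7000 = 13*503 + 461
503 = 1*461 + 42
461 = 10*42 + 41
42 = 1*41 + 1
41 = 41*1 + 0
Back-substitute:
1 = 42 − 41
1 = −461 + 11·42
1 = 11·503 − 12·461
1 = −12·7000 + 167·503
So 503·167 ≡ 1 (mod 7000), hence d = 167.

167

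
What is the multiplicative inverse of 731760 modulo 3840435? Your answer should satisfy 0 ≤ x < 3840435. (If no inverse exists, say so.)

no inverse exists

Compute gcd(731760, 3840435):
3840435 = 5×731760 + 181635
731760 = 4×181635 + 5220
181635 = 34×5220 + 4155
5220 = 1×4155 + 1065
4155 = 3×1065 + 960
1065 = 1×960 + 105
960 = 9×105 + 15
105 = 7×15 + 0
Since gcd = 15 > 1, 731760 is not a unit mod 3840435.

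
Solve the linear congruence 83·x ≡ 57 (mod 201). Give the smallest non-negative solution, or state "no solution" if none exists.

First find gcd(83, 201):
201 = 2×83 + 35
83 = 2×35 + 13
35 = 2×13 + 9
13 = 1×9 + 4
9 = 2×4 + 1
4 = 4×1 + 0
gcd = 1, so a unique solution mod 201 exists.
Back-substitute for the Bézout coefficients:
1 = 9 − 2·4
1 = −2·13 + 3·9
1 = 3·35 − 8·13
1 = −8·83 + 19·35
1 = 19·201 − 46·83
So 83·(-46) ≡ 1 (mod 201), giving 83⁻¹ ≡ 155.
x ≡ 83⁻¹·57 ≡ 155·57 ≡ 192 (mod 201).

192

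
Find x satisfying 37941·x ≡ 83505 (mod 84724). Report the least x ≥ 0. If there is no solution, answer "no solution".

First find gcd(37941, 84724):
84724 = 2×37941 + 8842
37941 = 4×8842 + 2573
8842 = 3×2573 + 1123
2573 = 2×1123 + 327
1123 = 3×327 + 142
327 = 2×142 + 43
142 = 3×43 + 13
43 = 3×13 + 4
13 = 3×4 + 1
4 = 4×1 + 0
gcd = 1, so a unique solution mod 84724 exists.
Back-substitute for the Bézout coefficients:
1 = 13 − 3·4
1 = −3·43 + 10·13
1 = 10·142 − 33·43
1 = −33·327 + 76·142
1 = 76·1123 − 261·327
1 = −261·2573 + 598·1123
1 = 598·8842 − 2055·2573
1 = −2055·37941 + 8818·8842
1 = 8818·84724 − 19691·37941
So 37941·(-19691) ≡ 1 (mod 84724), giving 37941⁻¹ ≡ 65033.
x ≡ 37941⁻¹·83505 ≡ 65033·83505 ≡ 26437 (mod 84724).

26437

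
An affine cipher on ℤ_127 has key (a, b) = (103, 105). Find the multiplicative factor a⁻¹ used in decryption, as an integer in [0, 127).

gcd(127, 103) by repeated division:
127 = 1·103 + 24
103 = 4·24 + 7
24 = 3·7 + 3
7 = 2·3 + 1
3 = 3·1 + 0
Since gcd(103, 127) = 1, back-substitute to write 1 as a combination:
1 = 7 − 2·3
1 = −2·24 + 7·7
1 = 7·103 − 30·24
1 = −30·127 + 37·103
So 103·37 ≡ 1 (mod 127).

37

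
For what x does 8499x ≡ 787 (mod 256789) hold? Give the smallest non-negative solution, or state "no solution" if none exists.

143275

First find gcd(8499, 256789):
256789 = 30·8499 + 1819
8499 = 4·1819 + 1223
1819 = 1·1223 + 596
1223 = 2·596 + 31
596 = 19·31 + 7
31 = 4·7 + 3
7 = 2·3 + 1
3 = 3·1 + 0
gcd = 1, so a unique solution mod 256789 exists.
Back-substitute for the Bézout coefficients:
1 = 7 − 2·3
1 = −2·31 + 9·7
1 = 9·596 − 173·31
1 = −173·1223 + 355·596
1 = 355·1819 − 528·1223
1 = −528·8499 + 2467·1819
1 = 2467·256789 − 74538·8499
So 8499·(-74538) ≡ 1 (mod 256789), giving 8499⁻¹ ≡ 182251.
x ≡ 8499⁻¹·787 ≡ 182251·787 ≡ 143275 (mod 256789).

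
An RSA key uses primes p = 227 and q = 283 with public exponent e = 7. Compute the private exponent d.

φ(n) = (p−1)(q−1) = 226·282 = 63732.
Need d with 7·d ≡ 1 (mod 63732). Apply the extended Euclidean algorithm:
63732 = 9104·7 + 4
7 = 1·4 + 3
4 = 1·3 + 1
3 = 3·1 + 0
Back-substitute:
1 = 4 − 3
1 = −7 + 2·4
1 = 2·63732 − 18209·7
So 7·(-18209) ≡ 1 (mod 63732), hence d ≡ -18209 ≡ 45523 (mod 63732).

45523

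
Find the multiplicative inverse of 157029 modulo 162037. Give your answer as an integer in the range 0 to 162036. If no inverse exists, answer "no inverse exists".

38212

Run Euclid on (162037, 157029):
162037 = 1×157029 + 5008
157029 = 31×5008 + 1781
5008 = 2×1781 + 1446
1781 = 1×1446 + 335
1446 = 4×335 + 106
335 = 3×106 + 17
106 = 6×17 + 4
17 = 4×4 + 1
4 = 4×1 + 0
The gcd is 1. Working backward:
1 = 17 − 4·4
1 = −4·106 + 25·17
1 = 25·335 − 79·106
1 = −79·1446 + 341·335
1 = 341·1781 − 420·1446
1 = −420·5008 + 1181·1781
1 = 1181·157029 − 37031·5008
1 = −37031·162037 + 38212·157029
So 157029·38212 ≡ 1 (mod 162037).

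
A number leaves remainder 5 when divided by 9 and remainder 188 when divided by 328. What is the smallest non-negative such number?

Write x = 5 + 9·k. Then 9·k ≡ 188 − 5 ≡ 183 (mod 328).
Need 9⁻¹ mod 328. Extended Euclid on (328, 9):
328 = 36×9 + 4
9 = 2×4 + 1
4 = 4×1 + 0
Back-substitute:
1 = 9 − 2·4
1 = −2·328 + 73·9
9⁻¹ ≡ 73 (mod 328), so k ≡ 73·183 ≡ 239 (mod 328).
x = 5 + 9·239 = 2156.

2156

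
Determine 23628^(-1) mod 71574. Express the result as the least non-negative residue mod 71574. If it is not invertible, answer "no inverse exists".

Euclidean algorithm on 71574, 23628:
71574 = 3·23628 + 690
23628 = 34·690 + 168
690 = 4·168 + 18
168 = 9·18 + 6
18 = 3·6 + 0
gcd(23628, 71574) = 6 ≠ 1, so 23628 has no multiplicative inverse modulo 71574.

no inverse exists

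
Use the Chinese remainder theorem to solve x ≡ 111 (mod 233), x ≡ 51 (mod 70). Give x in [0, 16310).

Write x = 111 + 233·k. Then 233·k ≡ 51 − 111 ≡ 10 (mod 70).
Need 233⁻¹ mod 70. Extended Euclid on (70, 23):
70 = 3·23 + 1
23 = 23·1 + 0
Back-substitute:
1 = 70 − 3·23
233⁻¹ ≡ 67 (mod 70), so k ≡ 67·10 ≡ 40 (mod 70).
x = 111 + 233·40 = 9431.

9431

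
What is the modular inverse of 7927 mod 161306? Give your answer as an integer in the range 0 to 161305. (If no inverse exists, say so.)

122175

gcd(161306, 7927) by repeated division:
161306 = 20×7927 + 2766
7927 = 2×2766 + 2395
2766 = 1×2395 + 371
2395 = 6×371 + 169
371 = 2×169 + 33
169 = 5×33 + 4
33 = 8×4 + 1
4 = 4×1 + 0
Since gcd(7927, 161306) = 1, back-substitute to write 1 as a combination:
1 = 33 − 8·4
1 = −8·169 + 41·33
1 = 41·371 − 90·169
1 = −90·2395 + 581·371
1 = 581·2766 − 671·2395
1 = −671·7927 + 1923·2766
1 = 1923·161306 − 39131·7927
Thus 7927·(-39131) ≡ 1 (mod 161306); reducing, -39131 mod 161306 = 122175.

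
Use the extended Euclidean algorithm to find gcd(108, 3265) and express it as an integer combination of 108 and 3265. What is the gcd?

1

Repeated division:
3265 = 30*108 + 25
108 = 4*25 + 8
25 = 3*8 + 1
8 = 8*1 + 0
gcd(108, 3265) = 1.
Express as a combination:
1 = 25 − 3·8
1 = −3·108 + 13·25
1 = 13·3265 − 393·108
So 1 = (13)·3265 + (-393)·108.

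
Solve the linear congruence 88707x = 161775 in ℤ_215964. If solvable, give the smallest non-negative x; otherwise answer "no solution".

13857

First find gcd(88707, 215964):
215964 = 2·88707 + 38550
88707 = 2·38550 + 11607
38550 = 3·11607 + 3729
11607 = 3·3729 + 420
3729 = 8·420 + 369
420 = 1·369 + 51
369 = 7·51 + 12
51 = 4·12 + 3
12 = 4·3 + 0
gcd = 3 and 3 | 161775, so solutions exist. Divide through by 3: 29569x ≡ 53925 (mod 71988).
Now find 29569⁻¹ mod 71988:
71988 = 2·29569 + 12850
29569 = 2·12850 + 3869
12850 = 3·3869 + 1243
3869 = 3·1243 + 140
1243 = 8·140 + 123
140 = 1·123 + 17
123 = 7·17 + 4
17 = 4·4 + 1
4 = 4·1 + 0
Back-substitute:
1 = 17 − 4·4
1 = −4·123 + 29·17
1 = 29·140 − 33·123
1 = −33·1243 + 293·140
1 = 293·3869 − 912·1243
1 = −912·12850 + 3029·3869
1 = 3029·29569 − 6970·12850
1 = −6970·71988 + 16969·29569
So 29569⁻¹ ≡ 16969 (mod 71988).
Then x ≡ 16969·53925 ≡ 13857 (mod 71988); the smallest non-negative solution is x = 13857.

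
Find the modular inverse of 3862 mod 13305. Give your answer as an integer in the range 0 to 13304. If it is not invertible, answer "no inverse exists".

Apply the Euclidean algorithm to 13305 and 3862:
13305 = 3·3862 + 1719
3862 = 2·1719 + 424
1719 = 4·424 + 23
424 = 18·23 + 10
23 = 2·10 + 3
10 = 3·3 + 1
3 = 3·1 + 0
Since gcd(3862, 13305) = 1, back-substitute to write 1 as a combination:
1 = 10 − 3·3
1 = −3·23 + 7·10
1 = 7·424 − 129·23
1 = −129·1719 + 523·424
1 = 523·3862 − 1175·1719
1 = −1175·13305 + 4048·3862
So 3862·4048 ≡ 1 (mod 13305).

4048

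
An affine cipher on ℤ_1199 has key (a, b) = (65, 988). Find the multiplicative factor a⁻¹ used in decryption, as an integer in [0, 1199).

Extended Euclidean algorithm:
1199 = 18·65 + 29
65 = 2·29 + 7
29 = 4·7 + 1
7 = 7·1 + 0
The gcd is 1. Working backward:
1 = 29 − 4·7
1 = −4·65 + 9·29
1 = 9·1199 − 166·65
Thus 65·(-166) ≡ 1 (mod 1199); reducing, -166 mod 1199 = 1033.

1033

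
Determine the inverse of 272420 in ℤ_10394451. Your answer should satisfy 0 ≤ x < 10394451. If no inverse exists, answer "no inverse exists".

Extended Euclidean algorithm:
10394451 = 38*272420 + 42491
272420 = 6*42491 + 17474
42491 = 2*17474 + 7543
17474 = 2*7543 + 2388
7543 = 3*2388 + 379
2388 = 6*379 + 114
379 = 3*114 + 37
114 = 3*37 + 3
37 = 12*3 + 1
3 = 3*1 + 0
Since gcd(272420, 10394451) = 1, back-substitute to write 1 as a combination:
1 = 37 − 12·3
1 = −12·114 + 37·37
1 = 37·379 − 123·114
1 = −123·2388 + 775·379
1 = 775·7543 − 2448·2388
1 = −2448·17474 + 5671·7543
1 = 5671·42491 − 13790·17474
1 = −13790·272420 + 88411·42491
1 = 88411·10394451 − 3373408·272420
So 272420·(-3373408) ≡ 1 (mod 10394451), and -3373408 ≡ 7021043 (mod 10394451).

7021043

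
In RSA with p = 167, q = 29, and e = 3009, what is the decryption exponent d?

3905

φ(n) = (p−1)(q−1) = 166·28 = 4648.
Need d with 3009·d ≡ 1 (mod 4648). Apply the extended Euclidean algorithm:
4648 = 1×3009 + 1639
3009 = 1×1639 + 1370
1639 = 1×1370 + 269
1370 = 5×269 + 25
269 = 10×25 + 19
25 = 1×19 + 6
19 = 3×6 + 1
6 = 6×1 + 0
Back-substitute:
1 = 19 − 3·6
1 = −3·25 + 4·19
1 = 4·269 − 43·25
1 = −43·1370 + 219·269
1 = 219·1639 − 262·1370
1 = −262·3009 + 481·1639
1 = 481·4648 − 743·3009
So 3009·(-743) ≡ 1 (mod 4648), hence d ≡ -743 ≡ 3905 (mod 4648).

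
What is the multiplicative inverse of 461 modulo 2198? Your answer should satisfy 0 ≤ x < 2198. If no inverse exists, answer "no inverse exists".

Apply the Euclidean algorithm to 2198 and 461:
2198 = 4*461 + 354
461 = 1*354 + 107
354 = 3*107 + 33
107 = 3*33 + 8
33 = 4*8 + 1
8 = 8*1 + 0
gcd = 1, so the inverse exists. Back-substitute:
1 = 33 − 4·8
1 = −4·107 + 13·33
1 = 13·354 − 43·107
1 = −43·461 + 56·354
1 = 56·2198 − 267·461
So 461·(-267) ≡ 1 (mod 2198), and -267 ≡ 1931 (mod 2198).

1931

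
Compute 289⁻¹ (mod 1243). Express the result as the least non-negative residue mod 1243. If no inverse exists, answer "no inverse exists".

400

Run Euclid on (1243, 289):
1243 = 4×289 + 87
289 = 3×87 + 28
87 = 3×28 + 3
28 = 9×3 + 1
3 = 3×1 + 0
gcd = 1, so the inverse exists. Back-substitute:
1 = 28 − 9·3
1 = −9·87 + 28·28
1 = 28·289 − 93·87
1 = −93·1243 + 400·289
So 289·400 ≡ 1 (mod 1243).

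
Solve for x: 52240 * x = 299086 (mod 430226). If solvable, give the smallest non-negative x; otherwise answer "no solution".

First find gcd(52240, 430226):
430226 = 8×52240 + 12306
52240 = 4×12306 + 3016
12306 = 4×3016 + 242
3016 = 12×242 + 112
242 = 2×112 + 18
112 = 6×18 + 4
18 = 4×4 + 2
4 = 2×2 + 0
gcd = 2 and 2 | 299086, so solutions exist. Divide through by 2: 26120x ≡ 149543 (mod 215113).
Now find 26120⁻¹ mod 215113:
215113 = 8×26120 + 6153
26120 = 4×6153 + 1508
6153 = 4×1508 + 121
1508 = 12×121 + 56
121 = 2×56 + 9
56 = 6×9 + 2
9 = 4×2 + 1
2 = 2×1 + 0
Back-substitute:
1 = 9 − 4·2
1 = −4·56 + 25·9
1 = 25·121 − 54·56
1 = −54·1508 + 673·121
1 = 673·6153 − 2746·1508
1 = −2746·26120 + 11657·6153
1 = 11657·215113 − 96002·26120
So 26120·(-96002) ≡ 1 (mod 215113), i.e. 26120⁻¹ ≡ 119111.
Then x ≡ 119111·149543 ≡ 214534 (mod 215113); the smallest non-negative solution is x = 214534.

214534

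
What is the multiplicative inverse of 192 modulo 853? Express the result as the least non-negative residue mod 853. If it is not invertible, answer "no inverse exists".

582

Extended Euclidean algorithm:
853 = 4×192 + 85
192 = 2×85 + 22
85 = 3×22 + 19
22 = 1×19 + 3
19 = 6×3 + 1
3 = 3×1 + 0
The gcd is 1. Working backward:
1 = 19 − 6·3
1 = −6·22 + 7·19
1 = 7·85 − 27·22
1 = −27·192 + 61·85
1 = 61·853 − 271·192
Thus 192·(-271) ≡ 1 (mod 853); reducing, -271 mod 853 = 582.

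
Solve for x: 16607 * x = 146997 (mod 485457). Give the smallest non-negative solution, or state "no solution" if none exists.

417969

First find gcd(16607, 485457):
485457 = 29*16607 + 3854
16607 = 4*3854 + 1191
3854 = 3*1191 + 281
1191 = 4*281 + 67
281 = 4*67 + 13
67 = 5*13 + 2
13 = 6*2 + 1
2 = 2*1 + 0
gcd = 1, so a unique solution mod 485457 exists.
Back-substitute for the Bézout coefficients:
1 = 13 − 6·2
1 = −6·67 + 31·13
1 = 31·281 − 130·67
1 = −130·1191 + 551·281
1 = 551·3854 − 1783·1191
1 = −1783·16607 + 7683·3854
1 = 7683·485457 − 224590·16607
So 16607·(-224590) ≡ 1 (mod 485457), giving 16607⁻¹ ≡ 260867.
x ≡ 16607⁻¹·146997 ≡ 260867·146997 ≡ 417969 (mod 485457).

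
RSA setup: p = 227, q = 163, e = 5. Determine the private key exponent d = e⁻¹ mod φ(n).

φ(n) = (p−1)(q−1) = 226·162 = 36612.
Need d with 5·d ≡ 1 (mod 36612). Apply the extended Euclidean algorithm:
36612 = 7322*5 + 2
5 = 2*2 + 1
2 = 2*1 + 0
Back-substitute:
1 = 5 − 2·2
1 = −2·36612 + 14645·5
So 5·14645 ≡ 1 (mod 36612), hence d = 14645.

14645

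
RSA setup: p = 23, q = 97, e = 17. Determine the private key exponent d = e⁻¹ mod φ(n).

497

φ(n) = (p−1)(q−1) = 22·96 = 2112.
Need d with 17·d ≡ 1 (mod 2112). Apply the extended Euclidean algorithm:
2112 = 124×17 + 4
17 = 4×4 + 1
4 = 4×1 + 0
Back-substitute:
1 = 17 − 4·4
1 = −4·2112 + 497·17
So 17·497 ≡ 1 (mod 2112), hence d = 497.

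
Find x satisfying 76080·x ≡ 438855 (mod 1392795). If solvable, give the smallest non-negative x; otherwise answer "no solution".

86909

First find gcd(76080, 1392795):
1392795 = 18×76080 + 23355
76080 = 3×23355 + 6015
23355 = 3×6015 + 5310
6015 = 1×5310 + 705
5310 = 7×705 + 375
705 = 1×375 + 330
375 = 1×330 + 45
330 = 7×45 + 15
45 = 3×15 + 0
gcd = 15 and 15 | 438855, so solutions exist. Divide through by 15: 5072x ≡ 29257 (mod 92853).
Now find 5072⁻¹ mod 92853:
92853 = 18*5072 + 1557
5072 = 3*1557 + 401
1557 = 3*401 + 354
401 = 1*354 + 47
354 = 7*47 + 25
47 = 1*25 + 22
25 = 1*22 + 3
22 = 7*3 + 1
3 = 3*1 + 0
Back-substitute:
1 = 22 − 7·3
1 = −7·25 + 8·22
1 = 8·47 − 15·25
1 = −15·354 + 113·47
1 = 113·401 − 128·354
1 = −128·1557 + 497·401
1 = 497·5072 − 1619·1557
1 = −1619·92853 + 29639·5072
So 5072⁻¹ ≡ 29639 (mod 92853).
Then x ≡ 29639·29257 ≡ 86909 (mod 92853); the smallest non-negative solution is x = 86909.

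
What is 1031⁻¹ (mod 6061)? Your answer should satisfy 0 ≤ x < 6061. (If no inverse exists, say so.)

gcd(6061, 1031) by repeated division:
6061 = 5*1031 + 906
1031 = 1*906 + 125
906 = 7*125 + 31
125 = 4*31 + 1
31 = 31*1 + 0
gcd = 1, so the inverse exists. Back-substitute:
1 = 125 − 4·31
1 = −4·906 + 29·125
1 = 29·1031 − 33·906
1 = −33·6061 + 194·1031
So 1031·194 ≡ 1 (mod 6061).

194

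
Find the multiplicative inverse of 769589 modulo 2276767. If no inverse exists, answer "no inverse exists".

2183633

Apply the Euclidean algorithm to 2276767 and 769589:
2276767 = 2·769589 + 737589
769589 = 1·737589 + 32000
737589 = 23·32000 + 1589
32000 = 20·1589 + 220
1589 = 7·220 + 49
220 = 4·49 + 24
49 = 2·24 + 1
24 = 24·1 + 0
Since gcd(769589, 2276767) = 1, back-substitute to write 1 as a combination:
1 = 49 − 2·24
1 = −2·220 + 9·49
1 = 9·1589 − 65·220
1 = −65·32000 + 1309·1589
1 = 1309·737589 − 30172·32000
1 = −30172·769589 + 31481·737589
1 = 31481·2276767 − 93134·769589
Thus 769589·(-93134) ≡ 1 (mod 2276767); reducing, -93134 mod 2276767 = 2183633.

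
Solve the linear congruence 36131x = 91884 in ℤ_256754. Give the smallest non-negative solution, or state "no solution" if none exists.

First find gcd(36131, 256754):
256754 = 7·36131 + 3837
36131 = 9·3837 + 1598
3837 = 2·1598 + 641
1598 = 2·641 + 316
641 = 2·316 + 9
316 = 35·9 + 1
9 = 9·1 + 0
gcd = 1, so a unique solution mod 256754 exists.
Back-substitute for the Bézout coefficients:
1 = 316 − 35·9
1 = −35·641 + 71·316
1 = 71·1598 − 177·641
1 = −177·3837 + 425·1598
1 = 425·36131 − 4002·3837
1 = −4002·256754 + 28439·36131
So 36131·(28439) ≡ 1 (mod 256754), giving 36131⁻¹ ≡ 28439.
x ≡ 36131⁻¹·91884 ≡ 28439·91884 ≡ 103618 (mod 256754).

103618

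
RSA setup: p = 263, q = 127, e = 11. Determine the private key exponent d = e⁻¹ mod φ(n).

φ(n) = (p−1)(q−1) = 262·126 = 33012.
Need d with 11·d ≡ 1 (mod 33012). Apply the extended Euclidean algorithm:
33012 = 3001×11 + 1
11 = 11×1 + 0
Back-substitute:
1 = 33012 − 3001·11
So 11·(-3001) ≡ 1 (mod 33012), hence d ≡ -3001 ≡ 30011 (mod 33012).

30011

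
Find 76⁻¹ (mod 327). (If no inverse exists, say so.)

Extended Euclidean algorithm:
327 = 4·76 + 23
76 = 3·23 + 7
23 = 3·7 + 2
7 = 3·2 + 1
2 = 2·1 + 0
gcd = 1, so the inverse exists. Back-substitute:
1 = 7 − 3·2
1 = −3·23 + 10·7
1 = 10·76 − 33·23
1 = −33·327 + 142·76
So 76·142 ≡ 1 (mod 327).

142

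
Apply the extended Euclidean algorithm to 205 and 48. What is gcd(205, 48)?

Repeated division:
205 = 4·48 + 13
48 = 3·13 + 9
13 = 1·9 + 4
9 = 2·4 + 1
4 = 4·1 + 0
gcd(205, 48) = 1.
Working backward:
1 = 9 − 2·4
1 = −2·13 + 3·9
1 = 3·48 − 11·13
1 = −11·205 + 47·48
So 1 = (-11)·205 + (47)·48.

1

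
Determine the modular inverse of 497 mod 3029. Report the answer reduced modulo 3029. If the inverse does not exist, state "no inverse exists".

451

Extended Euclidean algorithm:
3029 = 6·497 + 47
497 = 10·47 + 27
47 = 1·27 + 20
27 = 1·20 + 7
20 = 2·7 + 6
7 = 1·6 + 1
6 = 6·1 + 0
gcd = 1, so the inverse exists. Back-substitute:
1 = 7 − 6
1 = −20 + 3·7
1 = 3·27 − 4·20
1 = −4·47 + 7·27
1 = 7·497 − 74·47
1 = −74·3029 + 451·497
So 497·451 ≡ 1 (mod 3029).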